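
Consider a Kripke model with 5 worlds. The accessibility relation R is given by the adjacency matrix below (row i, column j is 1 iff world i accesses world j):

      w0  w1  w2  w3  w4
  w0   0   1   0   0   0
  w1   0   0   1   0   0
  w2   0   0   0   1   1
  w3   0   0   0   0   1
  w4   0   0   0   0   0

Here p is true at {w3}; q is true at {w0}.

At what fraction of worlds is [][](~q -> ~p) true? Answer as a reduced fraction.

4/5

w0: successors {w1}; [](~q -> ~p) there: w1:T. ✓
w1: successors {w2}; [](~q -> ~p) there: w2:F. ✗
w2: successors {w3, w4}; [](~q -> ~p) there: w3:T, w4:T. ✓
w3: successors {w4}; [](~q -> ~p) there: w4:T. ✓
w4: no successors, so [][](~q -> ~p) holds vacuously. ✓
That's 4 of 5 worlds, so 4/5.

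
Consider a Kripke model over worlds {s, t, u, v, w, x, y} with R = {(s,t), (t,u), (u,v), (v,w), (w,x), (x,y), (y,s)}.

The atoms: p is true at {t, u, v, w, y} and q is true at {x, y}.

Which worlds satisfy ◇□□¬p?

{u, w}

s: successors {t}; □□¬p there: t:F. ✗
t: successors {u}; □□¬p there: u:F. ✗
u: successors {v}; □□¬p there: v:T. ✓
v: successors {w}; □□¬p there: w:F. ✗
w: successors {x}; □□¬p there: x:T. ✓
x: successors {y}; □□¬p there: y:F. ✗
y: successors {s}; □□¬p there: s:F. ✗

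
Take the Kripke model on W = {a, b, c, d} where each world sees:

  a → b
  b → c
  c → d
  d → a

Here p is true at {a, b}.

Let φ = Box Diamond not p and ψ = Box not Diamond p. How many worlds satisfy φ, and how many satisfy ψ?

For Box Diamond not p:
a: successors {b}; Diamond not p there: b:T. ✓
b: successors {c}; Diamond not p there: c:T. ✓
c: successors {d}; Diamond not p there: d:F. ✗
d: successors {a}; Diamond not p there: a:F. ✗
— 2 worlds.
For Box not Diamond p:
a: successors {b}; not Diamond p there: b:T. ✓
b: successors {c}; not Diamond p there: c:T. ✓
c: successors {d}; not Diamond p there: d:F. ✗
d: successors {a}; not Diamond p there: a:F. ✗
— 2 worlds.

2 and 2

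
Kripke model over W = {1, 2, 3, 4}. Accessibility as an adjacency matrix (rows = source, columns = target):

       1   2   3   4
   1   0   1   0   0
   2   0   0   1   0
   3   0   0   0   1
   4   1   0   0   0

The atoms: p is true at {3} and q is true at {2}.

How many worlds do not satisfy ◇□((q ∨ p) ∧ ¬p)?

3

1: successors {2}; □((q ∨ p) ∧ ¬p) there: 2:F. ✗
2: successors {3}; □((q ∨ p) ∧ ¬p) there: 3:F. ✗
3: successors {4}; □((q ∨ p) ∧ ¬p) there: 4:F. ✗
4: successors {1}; □((q ∨ p) ∧ ¬p) there: 1:T. ✓
Satisfying worlds: {4}.
So ◇□((q ∨ p) ∧ ¬p) fails at the other 3 worlds.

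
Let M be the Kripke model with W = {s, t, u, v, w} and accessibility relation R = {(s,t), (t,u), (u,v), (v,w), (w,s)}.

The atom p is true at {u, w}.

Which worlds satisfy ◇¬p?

{s, u, w}

s: successors {t}; ¬p there: t:T. ✓
t: successors {u}; ¬p there: u:F. ✗
u: successors {v}; ¬p there: v:T. ✓
v: successors {w}; ¬p there: w:F. ✗
w: successors {s}; ¬p there: s:T. ✓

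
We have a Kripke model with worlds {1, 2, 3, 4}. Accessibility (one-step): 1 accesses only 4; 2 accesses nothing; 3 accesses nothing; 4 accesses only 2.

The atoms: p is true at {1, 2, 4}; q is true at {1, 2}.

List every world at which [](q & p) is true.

1: successors {4}; q & p there: 4:F. ✗
2: no successors, so [](q & p) holds vacuously. ✓
3: no successors, so [](q & p) holds vacuously. ✓
4: successors {2}; q & p there: 2:T. ✓

{2, 3, 4}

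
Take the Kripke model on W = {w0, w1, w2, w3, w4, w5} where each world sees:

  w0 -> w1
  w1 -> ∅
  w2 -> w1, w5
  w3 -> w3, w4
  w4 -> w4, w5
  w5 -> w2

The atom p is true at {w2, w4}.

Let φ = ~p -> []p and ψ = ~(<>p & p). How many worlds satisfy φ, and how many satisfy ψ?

For ~p -> []p:
w0: ~p is T, []p is F. ✗
w1: ~p is T, []p is T. ✓
w2: ~p is F, []p is F. ✓
w3: ~p is T, []p is F. ✗
w4: ~p is F, []p is F. ✓
w5: ~p is T, []p is T. ✓
— 4 worlds.
For ~(<>p & p):
w0: <>p & p is F. ✓
w1: <>p & p is F. ✓
w2: <>p & p is F. ✓
w3: <>p & p is F. ✓
w4: <>p & p is T. ✗
w5: <>p & p is F. ✓
— 5 worlds.

4 and 5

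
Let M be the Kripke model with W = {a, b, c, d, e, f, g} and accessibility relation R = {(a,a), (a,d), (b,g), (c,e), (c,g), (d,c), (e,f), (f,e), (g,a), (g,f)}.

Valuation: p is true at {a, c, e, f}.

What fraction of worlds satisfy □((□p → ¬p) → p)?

a: successors {a, d}; (□p → ¬p) → p there: a:T, d:F. ✗
b: successors {g}; (□p → ¬p) → p there: g:F. ✗
c: successors {e, g}; (□p → ¬p) → p there: e:T, g:F. ✗
d: successors {c}; (□p → ¬p) → p there: c:T. ✓
e: successors {f}; (□p → ¬p) → p there: f:T. ✓
f: successors {e}; (□p → ¬p) → p there: e:T. ✓
g: successors {a, f}; (□p → ¬p) → p there: a:T, f:T. ✓
That's 4 of 7 worlds, so 4/7.

4/7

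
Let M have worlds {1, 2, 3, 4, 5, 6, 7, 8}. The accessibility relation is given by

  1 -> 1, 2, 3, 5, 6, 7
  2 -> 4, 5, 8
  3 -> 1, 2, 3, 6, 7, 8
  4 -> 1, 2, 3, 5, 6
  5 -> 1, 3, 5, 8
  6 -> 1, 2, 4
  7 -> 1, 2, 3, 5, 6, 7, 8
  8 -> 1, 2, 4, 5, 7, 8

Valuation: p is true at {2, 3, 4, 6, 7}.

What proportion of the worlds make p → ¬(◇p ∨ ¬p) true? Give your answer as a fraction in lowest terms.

3/8

1: p is F, ¬(◇p ∨ ¬p) is F. ✓
2: p is T, ¬(◇p ∨ ¬p) is F. ✗
3: p is T, ¬(◇p ∨ ¬p) is F. ✗
4: p is T, ¬(◇p ∨ ¬p) is F. ✗
5: p is F, ¬(◇p ∨ ¬p) is F. ✓
6: p is T, ¬(◇p ∨ ¬p) is F. ✗
7: p is T, ¬(◇p ∨ ¬p) is F. ✗
8: p is F, ¬(◇p ∨ ¬p) is F. ✓
That's 3 of 8 worlds, so 3/8.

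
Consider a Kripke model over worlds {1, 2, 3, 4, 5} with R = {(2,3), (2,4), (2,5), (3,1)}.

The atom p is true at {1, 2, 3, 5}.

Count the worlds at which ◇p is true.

1: no successors, so ◇p fails. ✗
2: successors {3, 4, 5}; p there: 3:T, 4:F, 5:T. ✓
3: successors {1}; p there: 1:T. ✓
4: no successors, so ◇p fails. ✗
5: no successors, so ◇p fails. ✗
Satisfying worlds: {2, 3}.

2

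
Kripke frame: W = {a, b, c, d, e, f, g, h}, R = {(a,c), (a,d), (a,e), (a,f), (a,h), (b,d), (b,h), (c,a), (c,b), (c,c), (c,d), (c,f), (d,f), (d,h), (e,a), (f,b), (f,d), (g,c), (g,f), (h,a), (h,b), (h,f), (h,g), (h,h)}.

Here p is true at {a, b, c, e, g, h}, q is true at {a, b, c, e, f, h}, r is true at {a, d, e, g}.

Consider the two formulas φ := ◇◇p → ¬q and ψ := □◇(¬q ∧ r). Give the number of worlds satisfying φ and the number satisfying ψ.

For ◇◇p → ¬q:
a: ◇◇p is T, ¬q is F. ✗
b: ◇◇p is T, ¬q is F. ✗
c: ◇◇p is T, ¬q is F. ✗
d: ◇◇p is T, ¬q is T. ✓
e: ◇◇p is T, ¬q is F. ✗
f: ◇◇p is T, ¬q is F. ✗
g: ◇◇p is T, ¬q is T. ✓
h: ◇◇p is T, ¬q is F. ✗
— 2 worlds.
For □◇(¬q ∧ r):
a: successors {c, d, e, f, h}; ◇(¬q ∧ r) there: c:T, d:F, e:F, f:T, h:T. ✗
b: successors {d, h}; ◇(¬q ∧ r) there: d:F, h:T. ✗
c: successors {a, b, c, d, f}; ◇(¬q ∧ r) there: a:T, b:T, c:T, d:F, f:T. ✗
d: successors {f, h}; ◇(¬q ∧ r) there: f:T, h:T. ✓
e: successors {a}; ◇(¬q ∧ r) there: a:T. ✓
f: successors {b, d}; ◇(¬q ∧ r) there: b:T, d:F. ✗
g: successors {c, f}; ◇(¬q ∧ r) there: c:T, f:T. ✓
h: successors {a, b, f, g, h}; ◇(¬q ∧ r) there: a:T, b:T, f:T, g:F, h:T. ✗
— 3 worlds.

2 and 3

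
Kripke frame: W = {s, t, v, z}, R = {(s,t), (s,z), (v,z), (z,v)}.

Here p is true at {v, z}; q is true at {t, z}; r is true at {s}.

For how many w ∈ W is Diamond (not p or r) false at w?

3

s: successors {t, z}; not p or r there: t:T, z:F. ✓
t: no successors, so Diamond (not p or r) fails. ✗
v: successors {z}; not p or r there: z:F. ✗
z: successors {v}; not p or r there: v:F. ✗
Satisfying worlds: {s}.
So Diamond (not p or r) fails at the other 3 worlds.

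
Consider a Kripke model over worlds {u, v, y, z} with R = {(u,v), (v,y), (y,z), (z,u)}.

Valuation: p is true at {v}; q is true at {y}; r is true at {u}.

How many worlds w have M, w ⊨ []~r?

3

u: successors {v}; ~r there: v:T. ✓
v: successors {y}; ~r there: y:T. ✓
y: successors {z}; ~r there: z:T. ✓
z: successors {u}; ~r there: u:F. ✗
Satisfying worlds: {u, v, y}.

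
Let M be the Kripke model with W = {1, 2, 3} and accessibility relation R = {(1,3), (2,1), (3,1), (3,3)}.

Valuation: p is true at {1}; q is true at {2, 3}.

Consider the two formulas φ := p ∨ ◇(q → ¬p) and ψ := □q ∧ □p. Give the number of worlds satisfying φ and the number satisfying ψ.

For p ∨ ◇(q → ¬p):
1: p is T, ◇(q → ¬p) is T. ✓
2: p is F, ◇(q → ¬p) is T. ✓
3: p is F, ◇(q → ¬p) is T. ✓
— 3 worlds.
For □q ∧ □p:
1: □q is T, □p is F. ✗
2: □q is F, □p is T. ✗
3: □q is F, □p is F. ✗
— 0 worlds.

3 and 0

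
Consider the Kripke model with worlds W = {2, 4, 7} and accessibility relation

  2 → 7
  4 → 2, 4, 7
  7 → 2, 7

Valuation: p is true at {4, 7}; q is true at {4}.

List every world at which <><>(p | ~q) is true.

{2, 4, 7}

2: successors {7}; <>(p | ~q) there: 7:T. ✓
4: successors {2, 4, 7}; <>(p | ~q) there: 2:T, 4:T, 7:T. ✓
7: successors {2, 7}; <>(p | ~q) there: 2:T, 7:T. ✓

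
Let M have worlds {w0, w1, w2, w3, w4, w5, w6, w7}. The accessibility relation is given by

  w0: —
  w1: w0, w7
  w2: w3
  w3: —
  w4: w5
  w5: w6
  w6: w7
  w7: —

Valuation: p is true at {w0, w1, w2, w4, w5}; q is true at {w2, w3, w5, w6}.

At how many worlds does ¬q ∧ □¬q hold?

3

w0: ¬q is T, □¬q is T. ✓
w1: ¬q is T, □¬q is T. ✓
w2: ¬q is F, □¬q is F. ✗
w3: ¬q is F, □¬q is T. ✗
w4: ¬q is T, □¬q is F. ✗
w5: ¬q is F, □¬q is F. ✗
w6: ¬q is F, □¬q is T. ✗
w7: ¬q is T, □¬q is T. ✓
Satisfying worlds: {w0, w1, w7}.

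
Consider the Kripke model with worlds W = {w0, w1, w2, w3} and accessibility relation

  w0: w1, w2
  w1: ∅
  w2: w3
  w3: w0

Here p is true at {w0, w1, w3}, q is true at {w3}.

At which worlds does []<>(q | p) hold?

{w1, w2, w3}

w0: successors {w1, w2}; <>(q | p) there: w1:F, w2:T. ✗
w1: no successors, so []<>(q | p) holds vacuously. ✓
w2: successors {w3}; <>(q | p) there: w3:T. ✓
w3: successors {w0}; <>(q | p) there: w0:T. ✓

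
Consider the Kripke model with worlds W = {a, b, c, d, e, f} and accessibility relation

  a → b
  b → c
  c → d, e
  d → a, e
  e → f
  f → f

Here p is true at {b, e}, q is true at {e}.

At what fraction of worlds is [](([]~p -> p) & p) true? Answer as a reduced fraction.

a: successors {b}; ([]~p -> p) & p there: b:T. ✓
b: successors {c}; ([]~p -> p) & p there: c:F. ✗
c: successors {d, e}; ([]~p -> p) & p there: d:F, e:T. ✗
d: successors {a, e}; ([]~p -> p) & p there: a:F, e:T. ✗
e: successors {f}; ([]~p -> p) & p there: f:F. ✗
f: successors {f}; ([]~p -> p) & p there: f:F. ✗
That's 1 of 6 worlds, so 1/6.

1/6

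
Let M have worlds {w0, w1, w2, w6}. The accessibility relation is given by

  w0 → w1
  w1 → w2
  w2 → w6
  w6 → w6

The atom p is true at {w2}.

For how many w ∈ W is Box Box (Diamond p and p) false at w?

4

w0: successors {w1}; Box (Diamond p and p) there: w1:F. ✗
w1: successors {w2}; Box (Diamond p and p) there: w2:F. ✗
w2: successors {w6}; Box (Diamond p and p) there: w6:F. ✗
w6: successors {w6}; Box (Diamond p and p) there: w6:F. ✗
Satisfying worlds: ∅.
So Box Box (Diamond p and p) fails at the other 4 worlds.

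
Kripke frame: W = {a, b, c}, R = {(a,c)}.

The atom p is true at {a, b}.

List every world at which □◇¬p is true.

{b, c}

a: successors {c}; ◇¬p there: c:F. ✗
b: no successors, so □◇¬p holds vacuously. ✓
c: no successors, so □◇¬p holds vacuously. ✓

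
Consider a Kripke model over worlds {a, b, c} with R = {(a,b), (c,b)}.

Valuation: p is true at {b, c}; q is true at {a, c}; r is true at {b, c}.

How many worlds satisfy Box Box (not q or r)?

3

a: successors {b}; Box (not q or r) there: b:T. ✓
b: no successors, so Box Box (not q or r) holds vacuously. ✓
c: successors {b}; Box (not q or r) there: b:T. ✓
Satisfying worlds: {a, b, c}.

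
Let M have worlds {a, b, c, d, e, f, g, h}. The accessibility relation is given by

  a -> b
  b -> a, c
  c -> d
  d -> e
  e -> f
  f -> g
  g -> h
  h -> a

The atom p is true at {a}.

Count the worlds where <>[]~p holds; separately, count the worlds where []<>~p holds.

For <>[]~p:
a: successors {b}; []~p there: b:F. ✗
b: successors {a, c}; []~p there: a:T, c:T. ✓
c: successors {d}; []~p there: d:T. ✓
d: successors {e}; []~p there: e:T. ✓
e: successors {f}; []~p there: f:T. ✓
f: successors {g}; []~p there: g:T. ✓
g: successors {h}; []~p there: h:F. ✗
h: successors {a}; []~p there: a:T. ✓
— 6 worlds.
For []<>~p:
a: successors {b}; <>~p there: b:T. ✓
b: successors {a, c}; <>~p there: a:T, c:T. ✓
c: successors {d}; <>~p there: d:T. ✓
d: successors {e}; <>~p there: e:T. ✓
e: successors {f}; <>~p there: f:T. ✓
f: successors {g}; <>~p there: g:T. ✓
g: successors {h}; <>~p there: h:F. ✗
h: successors {a}; <>~p there: a:T. ✓
— 7 worlds.

6 and 7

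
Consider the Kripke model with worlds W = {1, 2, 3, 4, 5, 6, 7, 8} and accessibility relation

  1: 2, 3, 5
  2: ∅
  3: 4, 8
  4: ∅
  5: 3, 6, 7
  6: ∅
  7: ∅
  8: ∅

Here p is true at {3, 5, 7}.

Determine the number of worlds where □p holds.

5

1: successors {2, 3, 5}; p there: 2:F, 3:T, 5:T. ✗
2: no successors, so □p holds vacuously. ✓
3: successors {4, 8}; p there: 4:F, 8:F. ✗
4: no successors, so □p holds vacuously. ✓
5: successors {3, 6, 7}; p there: 3:T, 6:F, 7:T. ✗
6: no successors, so □p holds vacuously. ✓
7: no successors, so □p holds vacuously. ✓
8: no successors, so □p holds vacuously. ✓
Satisfying worlds: {2, 4, 6, 7, 8}.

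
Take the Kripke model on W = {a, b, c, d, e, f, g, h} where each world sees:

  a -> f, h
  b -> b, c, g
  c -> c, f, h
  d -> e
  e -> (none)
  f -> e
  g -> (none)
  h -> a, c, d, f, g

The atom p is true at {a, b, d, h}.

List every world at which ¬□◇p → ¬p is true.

a: ¬□◇p is T, ¬p is F. ✗
b: ¬□◇p is T, ¬p is F. ✗
c: ¬□◇p is T, ¬p is T. ✓
d: ¬□◇p is T, ¬p is F. ✗
e: ¬□◇p is F, ¬p is T. ✓
f: ¬□◇p is T, ¬p is T. ✓
g: ¬□◇p is F, ¬p is T. ✓
h: ¬□◇p is T, ¬p is F. ✗

{c, e, f, g}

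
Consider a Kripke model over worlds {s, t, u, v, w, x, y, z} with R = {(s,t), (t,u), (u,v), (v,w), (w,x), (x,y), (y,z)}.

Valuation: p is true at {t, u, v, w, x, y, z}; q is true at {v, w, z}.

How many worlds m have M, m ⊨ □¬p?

1

s: successors {t}; ¬p there: t:F. ✗
t: successors {u}; ¬p there: u:F. ✗
u: successors {v}; ¬p there: v:F. ✗
v: successors {w}; ¬p there: w:F. ✗
w: successors {x}; ¬p there: x:F. ✗
x: successors {y}; ¬p there: y:F. ✗
y: successors {z}; ¬p there: z:F. ✗
z: no successors, so □¬p holds vacuously. ✓
Satisfying worlds: {z}.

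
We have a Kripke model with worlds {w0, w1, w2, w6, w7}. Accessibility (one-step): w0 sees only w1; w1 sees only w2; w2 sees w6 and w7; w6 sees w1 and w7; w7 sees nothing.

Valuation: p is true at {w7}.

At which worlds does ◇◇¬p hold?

w0: successors {w1}; ◇¬p there: w1:T. ✓
w1: successors {w2}; ◇¬p there: w2:T. ✓
w2: successors {w6, w7}; ◇¬p there: w6:T, w7:F. ✓
w6: successors {w1, w7}; ◇¬p there: w1:T, w7:F. ✓
w7: no successors, so ◇◇¬p fails. ✗

{w0, w1, w2, w6}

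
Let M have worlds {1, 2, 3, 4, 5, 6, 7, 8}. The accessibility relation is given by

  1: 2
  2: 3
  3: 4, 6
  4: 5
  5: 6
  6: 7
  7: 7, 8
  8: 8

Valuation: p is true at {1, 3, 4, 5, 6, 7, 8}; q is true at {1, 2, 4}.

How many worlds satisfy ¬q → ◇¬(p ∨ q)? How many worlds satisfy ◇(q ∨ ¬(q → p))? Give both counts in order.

3 and 2

For ¬q → ◇¬(p ∨ q):
1: ¬q is F, ◇¬(p ∨ q) is F. ✓
2: ¬q is F, ◇¬(p ∨ q) is F. ✓
3: ¬q is T, ◇¬(p ∨ q) is F. ✗
4: ¬q is F, ◇¬(p ∨ q) is F. ✓
5: ¬q is T, ◇¬(p ∨ q) is F. ✗
6: ¬q is T, ◇¬(p ∨ q) is F. ✗
7: ¬q is T, ◇¬(p ∨ q) is F. ✗
8: ¬q is T, ◇¬(p ∨ q) is F. ✗
— 3 worlds.
For ◇(q ∨ ¬(q → p)):
1: successors {2}; q ∨ ¬(q → p) there: 2:T. ✓
2: successors {3}; q ∨ ¬(q → p) there: 3:F. ✗
3: successors {4, 6}; q ∨ ¬(q → p) there: 4:T, 6:F. ✓
4: successors {5}; q ∨ ¬(q → p) there: 5:F. ✗
5: successors {6}; q ∨ ¬(q → p) there: 6:F. ✗
6: successors {7}; q ∨ ¬(q → p) there: 7:F. ✗
7: successors {7, 8}; q ∨ ¬(q → p) there: 7:F, 8:F. ✗
8: successors {8}; q ∨ ¬(q → p) there: 8:F. ✗
— 2 worlds.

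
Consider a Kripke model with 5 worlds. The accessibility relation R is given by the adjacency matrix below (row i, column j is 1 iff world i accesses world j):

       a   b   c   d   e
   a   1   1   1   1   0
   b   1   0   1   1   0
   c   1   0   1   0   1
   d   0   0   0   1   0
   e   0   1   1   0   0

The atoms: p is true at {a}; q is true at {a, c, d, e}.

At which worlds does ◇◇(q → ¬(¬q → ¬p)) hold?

a: successors {a, b, c, d}; ◇(q → ¬(¬q → ¬p)) there: a:T, b:F, c:F, d:F. ✓
b: successors {a, c, d}; ◇(q → ¬(¬q → ¬p)) there: a:T, c:F, d:F. ✓
c: successors {a, c, e}; ◇(q → ¬(¬q → ¬p)) there: a:T, c:F, e:T. ✓
d: successors {d}; ◇(q → ¬(¬q → ¬p)) there: d:F. ✗
e: successors {b, c}; ◇(q → ¬(¬q → ¬p)) there: b:F, c:F. ✗

{a, b, c}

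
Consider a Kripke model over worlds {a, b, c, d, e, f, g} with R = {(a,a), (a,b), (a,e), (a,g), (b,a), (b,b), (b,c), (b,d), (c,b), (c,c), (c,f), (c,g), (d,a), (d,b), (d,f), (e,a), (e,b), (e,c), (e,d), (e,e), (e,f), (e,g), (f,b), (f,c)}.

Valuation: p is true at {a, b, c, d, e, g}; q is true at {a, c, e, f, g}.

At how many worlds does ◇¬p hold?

3

a: successors {a, b, e, g}; ¬p there: a:F, b:F, e:F, g:F. ✗
b: successors {a, b, c, d}; ¬p there: a:F, b:F, c:F, d:F. ✗
c: successors {b, c, f, g}; ¬p there: b:F, c:F, f:T, g:F. ✓
d: successors {a, b, f}; ¬p there: a:F, b:F, f:T. ✓
e: successors {a, b, c, d, e, f, g}; ¬p there: a:F, b:F, c:F, d:F, e:F, f:T, g:F. ✓
f: successors {b, c}; ¬p there: b:F, c:F. ✗
g: no successors, so ◇¬p fails. ✗
Satisfying worlds: {c, d, e}.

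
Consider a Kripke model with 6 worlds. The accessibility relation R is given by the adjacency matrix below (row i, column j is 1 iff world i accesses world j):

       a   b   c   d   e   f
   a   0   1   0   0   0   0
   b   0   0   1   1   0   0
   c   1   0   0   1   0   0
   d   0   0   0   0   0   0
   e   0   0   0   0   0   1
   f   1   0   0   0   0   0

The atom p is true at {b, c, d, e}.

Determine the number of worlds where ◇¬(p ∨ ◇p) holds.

a: successors {b}; ¬(p ∨ ◇p) there: b:F. ✗
b: successors {c, d}; ¬(p ∨ ◇p) there: c:F, d:F. ✗
c: successors {a, d}; ¬(p ∨ ◇p) there: a:F, d:F. ✗
d: no successors, so ◇¬(p ∨ ◇p) fails. ✗
e: successors {f}; ¬(p ∨ ◇p) there: f:T. ✓
f: successors {a}; ¬(p ∨ ◇p) there: a:F. ✗
Satisfying worlds: {e}.

1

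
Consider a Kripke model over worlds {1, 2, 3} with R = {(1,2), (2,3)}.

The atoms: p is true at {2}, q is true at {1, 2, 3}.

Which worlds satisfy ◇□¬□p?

1: successors {2}; □¬□p there: 2:F. ✗
2: successors {3}; □¬□p there: 3:T. ✓
3: no successors, so ◇□¬□p fails. ✗

{2}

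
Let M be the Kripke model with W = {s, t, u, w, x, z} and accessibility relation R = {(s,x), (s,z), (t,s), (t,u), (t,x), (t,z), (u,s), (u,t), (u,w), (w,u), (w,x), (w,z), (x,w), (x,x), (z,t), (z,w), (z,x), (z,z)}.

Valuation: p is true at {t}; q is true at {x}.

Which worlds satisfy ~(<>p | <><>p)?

{x}

s: <>p | <><>p is T. ✗
t: <>p | <><>p is T. ✗
u: <>p | <><>p is T. ✗
w: <>p | <><>p is T. ✗
x: <>p | <><>p is F. ✓
z: <>p | <><>p is T. ✗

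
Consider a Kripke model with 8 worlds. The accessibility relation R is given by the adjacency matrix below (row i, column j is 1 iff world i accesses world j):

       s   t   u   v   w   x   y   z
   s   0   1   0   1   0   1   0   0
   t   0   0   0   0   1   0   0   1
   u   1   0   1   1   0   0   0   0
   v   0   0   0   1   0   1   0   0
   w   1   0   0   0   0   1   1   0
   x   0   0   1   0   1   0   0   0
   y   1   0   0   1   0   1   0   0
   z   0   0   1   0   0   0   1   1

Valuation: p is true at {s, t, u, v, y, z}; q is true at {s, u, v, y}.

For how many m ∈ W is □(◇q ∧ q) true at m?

s: successors {t, v, x}; ◇q ∧ q there: t:F, v:T, x:F. ✗
t: successors {w, z}; ◇q ∧ q there: w:F, z:F. ✗
u: successors {s, u, v}; ◇q ∧ q there: s:T, u:T, v:T. ✓
v: successors {v, x}; ◇q ∧ q there: v:T, x:F. ✗
w: successors {s, x, y}; ◇q ∧ q there: s:T, x:F, y:T. ✗
x: successors {u, w}; ◇q ∧ q there: u:T, w:F. ✗
y: successors {s, v, x}; ◇q ∧ q there: s:T, v:T, x:F. ✗
z: successors {u, y, z}; ◇q ∧ q there: u:T, y:T, z:F. ✗
Satisfying worlds: {u}.

1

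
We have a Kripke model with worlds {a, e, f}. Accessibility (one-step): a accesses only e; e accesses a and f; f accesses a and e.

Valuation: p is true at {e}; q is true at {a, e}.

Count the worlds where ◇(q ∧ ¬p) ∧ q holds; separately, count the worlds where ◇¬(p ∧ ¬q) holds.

For ◇(q ∧ ¬p) ∧ q:
a: ◇(q ∧ ¬p) is F, q is T. ✗
e: ◇(q ∧ ¬p) is T, q is T. ✓
f: ◇(q ∧ ¬p) is T, q is F. ✗
— 1 world.
For ◇¬(p ∧ ¬q):
a: successors {e}; ¬(p ∧ ¬q) there: e:T. ✓
e: successors {a, f}; ¬(p ∧ ¬q) there: a:T, f:T. ✓
f: successors {a, e}; ¬(p ∧ ¬q) there: a:T, e:T. ✓
— 3 worlds.

1 and 3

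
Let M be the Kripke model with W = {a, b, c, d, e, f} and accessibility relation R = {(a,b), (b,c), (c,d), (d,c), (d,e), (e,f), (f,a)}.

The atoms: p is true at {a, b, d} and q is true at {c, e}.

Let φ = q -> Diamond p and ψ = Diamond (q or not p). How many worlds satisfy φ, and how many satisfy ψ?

5 and 3

For q -> Diamond p:
a: q is F, Diamond p is T. ✓
b: q is F, Diamond p is F. ✓
c: q is T, Diamond p is T. ✓
d: q is F, Diamond p is F. ✓
e: q is T, Diamond p is F. ✗
f: q is F, Diamond p is T. ✓
— 5 worlds.
For Diamond (q or not p):
a: successors {b}; q or not p there: b:F. ✗
b: successors {c}; q or not p there: c:T. ✓
c: successors {d}; q or not p there: d:F. ✗
d: successors {c, e}; q or not p there: c:T, e:T. ✓
e: successors {f}; q or not p there: f:T. ✓
f: successors {a}; q or not p there: a:F. ✗
— 3 worlds.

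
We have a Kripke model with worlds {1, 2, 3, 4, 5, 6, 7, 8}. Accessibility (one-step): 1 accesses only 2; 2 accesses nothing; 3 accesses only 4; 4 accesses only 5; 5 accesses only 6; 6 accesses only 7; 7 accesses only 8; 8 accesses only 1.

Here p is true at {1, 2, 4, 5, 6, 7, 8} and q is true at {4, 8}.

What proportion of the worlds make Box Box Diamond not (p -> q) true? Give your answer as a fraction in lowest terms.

1: successors {2}; Box Diamond not (p -> q) there: 2:T. ✓
2: no successors, so Box Box Diamond not (p -> q) holds vacuously. ✓
3: successors {4}; Box Diamond not (p -> q) there: 4:T. ✓
4: successors {5}; Box Diamond not (p -> q) there: 5:T. ✓
5: successors {6}; Box Diamond not (p -> q) there: 6:F. ✗
6: successors {7}; Box Diamond not (p -> q) there: 7:T. ✓
7: successors {8}; Box Diamond not (p -> q) there: 8:T. ✓
8: successors {1}; Box Diamond not (p -> q) there: 1:F. ✗
That's 6 of 8 worlds, so 6/8 = 3/4.

3/4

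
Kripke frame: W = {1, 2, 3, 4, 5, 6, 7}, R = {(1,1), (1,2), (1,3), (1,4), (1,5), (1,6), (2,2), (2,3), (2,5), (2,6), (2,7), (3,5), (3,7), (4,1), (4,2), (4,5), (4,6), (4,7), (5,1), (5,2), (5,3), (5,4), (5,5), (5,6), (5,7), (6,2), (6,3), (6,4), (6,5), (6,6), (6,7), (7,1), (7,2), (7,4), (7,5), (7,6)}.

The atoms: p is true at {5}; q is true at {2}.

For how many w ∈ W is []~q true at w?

1: successors {1, 2, 3, 4, 5, 6}; ~q there: 1:T, 2:F, 3:T, 4:T, 5:T, 6:T. ✗
2: successors {2, 3, 5, 6, 7}; ~q there: 2:F, 3:T, 5:T, 6:T, 7:T. ✗
3: successors {5, 7}; ~q there: 5:T, 7:T. ✓
4: successors {1, 2, 5, 6, 7}; ~q there: 1:T, 2:F, 5:T, 6:T, 7:T. ✗
5: successors {1, 2, 3, 4, 5, 6, 7}; ~q there: 1:T, 2:F, 3:T, 4:T, 5:T, 6:T, 7:T. ✗
6: successors {2, 3, 4, 5, 6, 7}; ~q there: 2:F, 3:T, 4:T, 5:T, 6:T, 7:T. ✗
7: successors {1, 2, 4, 5, 6}; ~q there: 1:T, 2:F, 4:T, 5:T, 6:T. ✗
Satisfying worlds: {3}.

1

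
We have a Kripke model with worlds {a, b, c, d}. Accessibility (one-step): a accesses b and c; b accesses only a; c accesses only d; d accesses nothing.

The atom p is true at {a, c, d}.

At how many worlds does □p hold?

3

a: successors {b, c}; p there: b:F, c:T. ✗
b: successors {a}; p there: a:T. ✓
c: successors {d}; p there: d:T. ✓
d: no successors, so □p holds vacuously. ✓
Satisfying worlds: {b, c, d}.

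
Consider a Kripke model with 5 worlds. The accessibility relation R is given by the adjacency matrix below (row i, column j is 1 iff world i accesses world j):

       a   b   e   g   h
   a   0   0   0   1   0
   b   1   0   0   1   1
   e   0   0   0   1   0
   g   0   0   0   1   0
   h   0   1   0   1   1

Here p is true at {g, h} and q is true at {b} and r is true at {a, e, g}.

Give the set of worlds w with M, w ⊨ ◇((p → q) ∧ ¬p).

{b, h}

a: successors {g}; (p → q) ∧ ¬p there: g:F. ✗
b: successors {a, g, h}; (p → q) ∧ ¬p there: a:T, g:F, h:F. ✓
e: successors {g}; (p → q) ∧ ¬p there: g:F. ✗
g: successors {g}; (p → q) ∧ ¬p there: g:F. ✗
h: successors {b, g, h}; (p → q) ∧ ¬p there: b:T, g:F, h:F. ✓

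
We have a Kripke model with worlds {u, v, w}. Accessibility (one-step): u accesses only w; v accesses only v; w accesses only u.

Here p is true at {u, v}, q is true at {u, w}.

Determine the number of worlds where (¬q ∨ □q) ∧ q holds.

2

u: ¬q ∨ □q is T, q is T. ✓
v: ¬q ∨ □q is T, q is F. ✗
w: ¬q ∨ □q is T, q is T. ✓
Satisfying worlds: {u, w}.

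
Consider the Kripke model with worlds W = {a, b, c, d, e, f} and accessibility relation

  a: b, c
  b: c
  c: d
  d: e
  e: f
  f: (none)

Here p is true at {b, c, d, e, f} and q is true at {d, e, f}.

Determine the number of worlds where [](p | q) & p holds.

5

a: [](p | q) is T, p is F. ✗
b: [](p | q) is T, p is T. ✓
c: [](p | q) is T, p is T. ✓
d: [](p | q) is T, p is T. ✓
e: [](p | q) is T, p is T. ✓
f: [](p | q) is T, p is T. ✓
Satisfying worlds: {b, c, d, e, f}.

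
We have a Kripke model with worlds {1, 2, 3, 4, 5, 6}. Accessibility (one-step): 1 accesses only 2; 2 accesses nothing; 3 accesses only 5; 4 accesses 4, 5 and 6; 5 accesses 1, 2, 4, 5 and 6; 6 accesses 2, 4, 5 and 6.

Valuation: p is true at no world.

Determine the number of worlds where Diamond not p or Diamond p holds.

1: Diamond not p is T, Diamond p is F. ✓
2: Diamond not p is F, Diamond p is F. ✗
3: Diamond not p is T, Diamond p is F. ✓
4: Diamond not p is T, Diamond p is F. ✓
5: Diamond not p is T, Diamond p is F. ✓
6: Diamond not p is T, Diamond p is F. ✓
Satisfying worlds: {1, 3, 4, 5, 6}.

5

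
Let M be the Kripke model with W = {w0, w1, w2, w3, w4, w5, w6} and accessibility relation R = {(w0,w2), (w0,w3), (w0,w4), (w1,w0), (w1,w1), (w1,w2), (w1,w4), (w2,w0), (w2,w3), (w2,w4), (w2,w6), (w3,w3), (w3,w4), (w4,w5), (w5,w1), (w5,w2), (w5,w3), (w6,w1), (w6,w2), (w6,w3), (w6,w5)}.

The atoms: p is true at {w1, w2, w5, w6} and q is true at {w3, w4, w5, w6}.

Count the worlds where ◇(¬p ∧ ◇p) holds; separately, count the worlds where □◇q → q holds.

4 and 4

For ◇(¬p ∧ ◇p):
w0: successors {w2, w3, w4}; ¬p ∧ ◇p there: w2:F, w3:F, w4:T. ✓
w1: successors {w0, w1, w2, w4}; ¬p ∧ ◇p there: w0:T, w1:F, w2:F, w4:T. ✓
w2: successors {w0, w3, w4, w6}; ¬p ∧ ◇p there: w0:T, w3:F, w4:T, w6:F. ✓
w3: successors {w3, w4}; ¬p ∧ ◇p there: w3:F, w4:T. ✓
w4: successors {w5}; ¬p ∧ ◇p there: w5:F. ✗
w5: successors {w1, w2, w3}; ¬p ∧ ◇p there: w1:F, w2:F, w3:F. ✗
w6: successors {w1, w2, w3, w5}; ¬p ∧ ◇p there: w1:F, w2:F, w3:F, w5:F. ✗
— 4 worlds.
For □◇q → q:
w0: □◇q is T, q is F. ✗
w1: □◇q is T, q is F. ✗
w2: □◇q is T, q is F. ✗
w3: □◇q is T, q is T. ✓
w4: □◇q is T, q is T. ✓
w5: □◇q is T, q is T. ✓
w6: □◇q is T, q is T. ✓
— 4 worlds.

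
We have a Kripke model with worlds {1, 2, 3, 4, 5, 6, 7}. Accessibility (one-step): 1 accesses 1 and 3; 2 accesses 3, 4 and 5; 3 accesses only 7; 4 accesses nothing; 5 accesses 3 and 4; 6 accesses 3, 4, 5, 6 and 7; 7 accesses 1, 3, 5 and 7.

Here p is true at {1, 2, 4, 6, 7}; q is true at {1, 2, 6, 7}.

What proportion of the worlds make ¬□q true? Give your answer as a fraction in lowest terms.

5/7

1: □q is F. ✓
2: □q is F. ✓
3: □q is T. ✗
4: □q is T. ✗
5: □q is F. ✓
6: □q is F. ✓
7: □q is F. ✓
That's 5 of 7 worlds, so 5/7.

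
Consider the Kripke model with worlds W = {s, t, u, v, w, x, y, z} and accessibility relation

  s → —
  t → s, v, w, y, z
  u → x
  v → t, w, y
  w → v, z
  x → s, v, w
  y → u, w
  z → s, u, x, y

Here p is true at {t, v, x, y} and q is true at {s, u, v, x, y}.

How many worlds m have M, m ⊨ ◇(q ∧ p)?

s: no successors, so ◇(q ∧ p) fails. ✗
t: successors {s, v, w, y, z}; q ∧ p there: s:F, v:T, w:F, y:T, z:F. ✓
u: successors {x}; q ∧ p there: x:T. ✓
v: successors {t, w, y}; q ∧ p there: t:F, w:F, y:T. ✓
w: successors {v, z}; q ∧ p there: v:T, z:F. ✓
x: successors {s, v, w}; q ∧ p there: s:F, v:T, w:F. ✓
y: successors {u, w}; q ∧ p there: u:F, w:F. ✗
z: successors {s, u, x, y}; q ∧ p there: s:F, u:F, x:T, y:T. ✓
Satisfying worlds: {t, u, v, w, x, z}.

6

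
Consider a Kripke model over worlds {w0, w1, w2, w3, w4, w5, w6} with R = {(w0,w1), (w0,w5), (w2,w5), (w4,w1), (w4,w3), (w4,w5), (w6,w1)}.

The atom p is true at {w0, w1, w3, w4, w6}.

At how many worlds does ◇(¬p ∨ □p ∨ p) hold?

w0: successors {w1, w5}; ¬p ∨ □p ∨ p there: w1:T, w5:T. ✓
w1: no successors, so ◇(¬p ∨ □p ∨ p) fails. ✗
w2: successors {w5}; ¬p ∨ □p ∨ p there: w5:T. ✓
w3: no successors, so ◇(¬p ∨ □p ∨ p) fails. ✗
w4: successors {w1, w3, w5}; ¬p ∨ □p ∨ p there: w1:T, w3:T, w5:T. ✓
w5: no successors, so ◇(¬p ∨ □p ∨ p) fails. ✗
w6: successors {w1}; ¬p ∨ □p ∨ p there: w1:T. ✓
Satisfying worlds: {w0, w2, w4, w6}.

4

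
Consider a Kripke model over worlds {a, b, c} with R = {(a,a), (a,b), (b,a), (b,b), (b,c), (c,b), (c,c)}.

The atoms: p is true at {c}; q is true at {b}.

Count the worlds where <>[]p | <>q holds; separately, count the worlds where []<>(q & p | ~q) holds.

For <>[]p | <>q:
a: <>[]p is F, <>q is T. ✓
b: <>[]p is F, <>q is T. ✓
c: <>[]p is F, <>q is T. ✓
— 3 worlds.
For []<>(q & p | ~q):
a: successors {a, b}; <>(q & p | ~q) there: a:T, b:T. ✓
b: successors {a, b, c}; <>(q & p | ~q) there: a:T, b:T, c:T. ✓
c: successors {b, c}; <>(q & p | ~q) there: b:T, c:T. ✓
— 3 worlds.

3 and 3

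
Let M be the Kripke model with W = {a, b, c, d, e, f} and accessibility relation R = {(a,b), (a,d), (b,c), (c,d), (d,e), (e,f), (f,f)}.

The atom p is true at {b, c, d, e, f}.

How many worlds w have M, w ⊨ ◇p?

6

a: successors {b, d}; p there: b:T, d:T. ✓
b: successors {c}; p there: c:T. ✓
c: successors {d}; p there: d:T. ✓
d: successors {e}; p there: e:T. ✓
e: successors {f}; p there: f:T. ✓
f: successors {f}; p there: f:T. ✓
Satisfying worlds: {a, b, c, d, e, f}.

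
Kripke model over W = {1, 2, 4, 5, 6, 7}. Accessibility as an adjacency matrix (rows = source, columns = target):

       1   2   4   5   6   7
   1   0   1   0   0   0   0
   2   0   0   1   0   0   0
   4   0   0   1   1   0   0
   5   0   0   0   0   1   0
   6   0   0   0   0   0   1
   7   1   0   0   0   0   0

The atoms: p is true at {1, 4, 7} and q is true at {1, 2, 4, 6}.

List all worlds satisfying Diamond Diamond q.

1: successors {2}; Diamond q there: 2:T. ✓
2: successors {4}; Diamond q there: 4:T. ✓
4: successors {4, 5}; Diamond q there: 4:T, 5:T. ✓
5: successors {6}; Diamond q there: 6:F. ✗
6: successors {7}; Diamond q there: 7:T. ✓
7: successors {1}; Diamond q there: 1:T. ✓

{1, 2, 4, 6, 7}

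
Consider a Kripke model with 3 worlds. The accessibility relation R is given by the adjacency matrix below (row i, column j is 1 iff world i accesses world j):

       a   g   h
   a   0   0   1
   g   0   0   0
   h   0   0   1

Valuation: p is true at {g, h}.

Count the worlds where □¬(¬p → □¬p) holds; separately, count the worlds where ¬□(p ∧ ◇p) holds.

1 and 0

For □¬(¬p → □¬p):
a: successors {h}; ¬(¬p → □¬p) there: h:F. ✗
g: no successors, so □¬(¬p → □¬p) holds vacuously. ✓
h: successors {h}; ¬(¬p → □¬p) there: h:F. ✗
— 1 world.
For ¬□(p ∧ ◇p):
a: □(p ∧ ◇p) is T. ✗
g: □(p ∧ ◇p) is T. ✗
h: □(p ∧ ◇p) is T. ✗
— 0 worlds.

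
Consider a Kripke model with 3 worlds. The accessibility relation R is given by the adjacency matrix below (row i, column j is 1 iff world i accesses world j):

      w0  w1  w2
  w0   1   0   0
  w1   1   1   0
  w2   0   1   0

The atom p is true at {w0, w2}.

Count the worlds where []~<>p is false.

w0: successors {w0}; ~<>p there: w0:F. ✗
w1: successors {w0, w1}; ~<>p there: w0:F, w1:F. ✗
w2: successors {w1}; ~<>p there: w1:F. ✗
Satisfying worlds: ∅.
So []~<>p fails at the other 3 worlds.

3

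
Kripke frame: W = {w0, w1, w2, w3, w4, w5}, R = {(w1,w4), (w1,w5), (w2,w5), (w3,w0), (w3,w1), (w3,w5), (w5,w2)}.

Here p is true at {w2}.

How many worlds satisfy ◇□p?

3

w0: no successors, so ◇□p fails. ✗
w1: successors {w4, w5}; □p there: w4:T, w5:T. ✓
w2: successors {w5}; □p there: w5:T. ✓
w3: successors {w0, w1, w5}; □p there: w0:T, w1:F, w5:T. ✓
w4: no successors, so ◇□p fails. ✗
w5: successors {w2}; □p there: w2:F. ✗
Satisfying worlds: {w1, w2, w3}.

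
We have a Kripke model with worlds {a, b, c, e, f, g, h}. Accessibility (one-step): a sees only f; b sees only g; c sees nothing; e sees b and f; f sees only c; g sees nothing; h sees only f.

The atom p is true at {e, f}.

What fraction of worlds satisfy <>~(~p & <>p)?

5/7

a: successors {f}; ~(~p & <>p) there: f:T. ✓
b: successors {g}; ~(~p & <>p) there: g:T. ✓
c: no successors, so <>~(~p & <>p) fails. ✗
e: successors {b, f}; ~(~p & <>p) there: b:T, f:T. ✓
f: successors {c}; ~(~p & <>p) there: c:T. ✓
g: no successors, so <>~(~p & <>p) fails. ✗
h: successors {f}; ~(~p & <>p) there: f:T. ✓
That's 5 of 7 worlds, so 5/7.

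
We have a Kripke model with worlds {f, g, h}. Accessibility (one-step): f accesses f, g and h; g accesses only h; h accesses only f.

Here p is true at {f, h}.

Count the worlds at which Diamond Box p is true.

2

f: successors {f, g, h}; Box p there: f:F, g:T, h:T. ✓
g: successors {h}; Box p there: h:T. ✓
h: successors {f}; Box p there: f:F. ✗
Satisfying worlds: {f, g}.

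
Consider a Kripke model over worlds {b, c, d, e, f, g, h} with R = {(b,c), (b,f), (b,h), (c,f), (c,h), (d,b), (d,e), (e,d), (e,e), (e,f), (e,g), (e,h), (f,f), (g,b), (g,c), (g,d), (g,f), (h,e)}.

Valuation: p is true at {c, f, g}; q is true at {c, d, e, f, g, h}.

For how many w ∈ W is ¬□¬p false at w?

2

b: □¬p is F. ✓
c: □¬p is F. ✓
d: □¬p is T. ✗
e: □¬p is F. ✓
f: □¬p is F. ✓
g: □¬p is F. ✓
h: □¬p is T. ✗
Satisfying worlds: {b, c, e, f, g}.
So ¬□¬p fails at the other 2 worlds.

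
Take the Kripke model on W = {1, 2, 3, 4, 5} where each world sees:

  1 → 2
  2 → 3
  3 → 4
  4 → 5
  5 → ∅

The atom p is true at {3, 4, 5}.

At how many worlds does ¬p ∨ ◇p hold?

1: ¬p is T, ◇p is F. ✓
2: ¬p is T, ◇p is T. ✓
3: ¬p is F, ◇p is T. ✓
4: ¬p is F, ◇p is T. ✓
5: ¬p is F, ◇p is F. ✗
Satisfying worlds: {1, 2, 3, 4}.

4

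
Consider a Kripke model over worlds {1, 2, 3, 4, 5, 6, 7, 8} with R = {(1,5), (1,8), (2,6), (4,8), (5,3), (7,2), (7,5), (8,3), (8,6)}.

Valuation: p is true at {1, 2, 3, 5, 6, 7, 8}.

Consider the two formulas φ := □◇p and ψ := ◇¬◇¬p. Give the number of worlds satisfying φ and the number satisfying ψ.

For □◇p:
1: successors {5, 8}; ◇p there: 5:T, 8:T. ✓
2: successors {6}; ◇p there: 6:F. ✗
3: no successors, so □◇p holds vacuously. ✓
4: successors {8}; ◇p there: 8:T. ✓
5: successors {3}; ◇p there: 3:F. ✗
6: no successors, so □◇p holds vacuously. ✓
7: successors {2, 5}; ◇p there: 2:T, 5:T. ✓
8: successors {3, 6}; ◇p there: 3:F, 6:F. ✗
— 5 worlds.
For ◇¬◇¬p:
1: successors {5, 8}; ¬◇¬p there: 5:T, 8:T. ✓
2: successors {6}; ¬◇¬p there: 6:T. ✓
3: no successors, so ◇¬◇¬p fails. ✗
4: successors {8}; ¬◇¬p there: 8:T. ✓
5: successors {3}; ¬◇¬p there: 3:T. ✓
6: no successors, so ◇¬◇¬p fails. ✗
7: successors {2, 5}; ¬◇¬p there: 2:T, 5:T. ✓
8: successors {3, 6}; ¬◇¬p there: 3:T, 6:T. ✓
— 6 worlds.

5 and 6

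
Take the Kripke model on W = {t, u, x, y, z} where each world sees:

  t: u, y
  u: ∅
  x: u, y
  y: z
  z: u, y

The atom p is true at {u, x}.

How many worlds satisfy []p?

t: successors {u, y}; p there: u:T, y:F. ✗
u: no successors, so []p holds vacuously. ✓
x: successors {u, y}; p there: u:T, y:F. ✗
y: successors {z}; p there: z:F. ✗
z: successors {u, y}; p there: u:T, y:F. ✗
Satisfying worlds: {u}.

1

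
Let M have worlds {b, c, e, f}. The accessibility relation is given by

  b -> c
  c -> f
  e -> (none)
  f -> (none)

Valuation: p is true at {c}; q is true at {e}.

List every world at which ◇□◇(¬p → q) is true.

b: successors {c}; □◇(¬p → q) there: c:F. ✗
c: successors {f}; □◇(¬p → q) there: f:T. ✓
e: no successors, so ◇□◇(¬p → q) fails. ✗
f: no successors, so ◇□◇(¬p → q) fails. ✗

{c}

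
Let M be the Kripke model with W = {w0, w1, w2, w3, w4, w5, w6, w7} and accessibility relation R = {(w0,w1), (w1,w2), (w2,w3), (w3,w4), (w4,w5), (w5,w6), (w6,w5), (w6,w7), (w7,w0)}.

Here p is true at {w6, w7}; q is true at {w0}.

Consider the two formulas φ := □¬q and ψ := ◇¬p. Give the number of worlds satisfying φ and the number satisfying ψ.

For □¬q:
w0: successors {w1}; ¬q there: w1:T. ✓
w1: successors {w2}; ¬q there: w2:T. ✓
w2: successors {w3}; ¬q there: w3:T. ✓
w3: successors {w4}; ¬q there: w4:T. ✓
w4: successors {w5}; ¬q there: w5:T. ✓
w5: successors {w6}; ¬q there: w6:T. ✓
w6: successors {w5, w7}; ¬q there: w5:T, w7:T. ✓
w7: successors {w0}; ¬q there: w0:F. ✗
— 7 worlds.
For ◇¬p:
w0: successors {w1}; ¬p there: w1:T. ✓
w1: successors {w2}; ¬p there: w2:T. ✓
w2: successors {w3}; ¬p there: w3:T. ✓
w3: successors {w4}; ¬p there: w4:T. ✓
w4: successors {w5}; ¬p there: w5:T. ✓
w5: successors {w6}; ¬p there: w6:F. ✗
w6: successors {w5, w7}; ¬p there: w5:T, w7:F. ✓
w7: successors {w0}; ¬p there: w0:T. ✓
— 7 worlds.

7 and 7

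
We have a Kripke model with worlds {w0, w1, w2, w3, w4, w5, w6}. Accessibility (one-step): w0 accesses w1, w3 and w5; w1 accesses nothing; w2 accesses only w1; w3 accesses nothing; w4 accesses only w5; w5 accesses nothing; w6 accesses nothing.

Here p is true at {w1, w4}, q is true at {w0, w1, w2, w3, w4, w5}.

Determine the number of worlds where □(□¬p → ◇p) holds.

4

w0: successors {w1, w3, w5}; □¬p → ◇p there: w1:F, w3:F, w5:F. ✗
w1: no successors, so □(□¬p → ◇p) holds vacuously. ✓
w2: successors {w1}; □¬p → ◇p there: w1:F. ✗
w3: no successors, so □(□¬p → ◇p) holds vacuously. ✓
w4: successors {w5}; □¬p → ◇p there: w5:F. ✗
w5: no successors, so □(□¬p → ◇p) holds vacuously. ✓
w6: no successors, so □(□¬p → ◇p) holds vacuously. ✓
Satisfying worlds: {w1, w3, w5, w6}.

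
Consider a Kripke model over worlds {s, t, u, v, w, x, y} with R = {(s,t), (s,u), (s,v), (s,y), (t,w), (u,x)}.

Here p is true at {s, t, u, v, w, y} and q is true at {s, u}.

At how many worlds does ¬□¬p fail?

5

s: □¬p is F. ✓
t: □¬p is F. ✓
u: □¬p is T. ✗
v: □¬p is T. ✗
w: □¬p is T. ✗
x: □¬p is T. ✗
y: □¬p is T. ✗
Satisfying worlds: {s, t}.
So ¬□¬p fails at the other 5 worlds.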